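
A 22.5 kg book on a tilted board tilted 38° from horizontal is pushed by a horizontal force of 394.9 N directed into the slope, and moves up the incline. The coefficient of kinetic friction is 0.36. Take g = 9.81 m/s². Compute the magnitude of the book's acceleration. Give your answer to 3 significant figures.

1.12 m/s²

The horizontal push has components F cos 38° = 394.9 × 0.7880 = 311.181 N up the incline and F sin 38° = 394.9 × 0.6157 = 243.140 N pressing into the surface.
The normal force is therefore N = mg cos 38° + F sin 38° = 173.931 + 243.140 = 417.071 N, and kinetic friction down the slope is μN = 0.36 × 417.071 = 150.146 N.
Along the incline: F cos 38° − mg sin 38° − μN = ma, so 311.181 − 135.900 − 150.146 = 22.5 a, giving a = 1.1171 m/s².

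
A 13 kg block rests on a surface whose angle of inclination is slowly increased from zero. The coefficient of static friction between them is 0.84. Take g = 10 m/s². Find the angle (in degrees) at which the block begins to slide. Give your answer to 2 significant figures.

40°

At the threshold of sliding, static friction is at its maximum μ_s N and exactly balances the weight component along the incline: mg sin θ = μ_s mg cos θ.
Hence tan θ = μ_s = 0.84, so θ = arctan(0.84) = 40.0303°.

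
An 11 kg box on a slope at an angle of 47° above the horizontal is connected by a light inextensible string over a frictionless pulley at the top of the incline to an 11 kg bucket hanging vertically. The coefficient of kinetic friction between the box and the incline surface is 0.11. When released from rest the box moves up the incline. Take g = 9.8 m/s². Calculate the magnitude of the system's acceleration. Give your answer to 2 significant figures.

0.95 m/s²

For the box on the incline: the weight component along the slope is m₁g sin 47° = 11 × 9.8 × 0.7314 = 78.845 N and the normal force is N = m₁g cos 47° = 73.519 N.
Kinetic friction opposes the box's motion up the incline: f = μN = 0.11 × 73.519 = 8.087 N acting down the slope.
Newton's second law for the box (up-slope positive): T − 78.845 − 8.087 = 11 a. For the hanging bucket (downward positive): 11 × 9.8 − T = 11 a.
Adding the two equations eliminates T: 20.868 = 22 a, so a = 0.9485 m/s².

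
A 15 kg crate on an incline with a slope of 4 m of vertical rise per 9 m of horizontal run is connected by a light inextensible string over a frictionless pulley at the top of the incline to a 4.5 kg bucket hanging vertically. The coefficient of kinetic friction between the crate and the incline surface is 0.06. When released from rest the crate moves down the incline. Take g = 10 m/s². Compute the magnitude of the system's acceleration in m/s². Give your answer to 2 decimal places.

For the crate on the incline: the weight component along the slope is m₁g sin 23.96° = 15 × 10 × 0.4061 = 60.915 N and the normal force is N = m₁g cos 23.96° = 137.072 N.
Kinetic friction opposes the crate's motion down the incline: f = μN = 0.06 × 137.072 = 8.224 N acting up the slope.
Newton's second law for the crate (down-slope positive): 60.915 − 8.224 − T = 15 a. For the hanging bucket (upward positive): T − 4.5 × 10 = 4.5 a.
Adding the two equations eliminates T: 7.691 = 19.5 a, so a = 0.3944 m/s².

0.39 m/s²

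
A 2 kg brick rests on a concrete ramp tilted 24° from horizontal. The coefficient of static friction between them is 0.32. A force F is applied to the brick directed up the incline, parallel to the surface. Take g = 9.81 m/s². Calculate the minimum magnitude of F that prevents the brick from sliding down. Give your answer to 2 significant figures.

2.2 N

The normal force is N = mg cos 24° = 17.924 N. With F at its minimum the brick is on the verge of sliding down, so static friction is at its maximum μ_s N = 0.32 × 17.924 = 5.736 N and acts up the slope.
Equilibrium along the incline: F + μ_s N = mg sin 24°, so F = 7.980 − 5.736 = 2.244 N.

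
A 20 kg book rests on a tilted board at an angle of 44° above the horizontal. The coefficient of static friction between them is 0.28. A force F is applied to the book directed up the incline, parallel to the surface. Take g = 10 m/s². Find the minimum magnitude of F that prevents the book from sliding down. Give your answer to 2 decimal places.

The normal force is N = mg cos 44° = 143.868 N. With F at its minimum the book is on the verge of sliding down, so static friction is at its maximum μ_s N = 0.28 × 143.868 = 40.283 N and acts up the slope.
Equilibrium along the incline: F + μ_s N = mg sin 44°, so F = 138.932 − 40.283 = 98.649 N.

98.65 N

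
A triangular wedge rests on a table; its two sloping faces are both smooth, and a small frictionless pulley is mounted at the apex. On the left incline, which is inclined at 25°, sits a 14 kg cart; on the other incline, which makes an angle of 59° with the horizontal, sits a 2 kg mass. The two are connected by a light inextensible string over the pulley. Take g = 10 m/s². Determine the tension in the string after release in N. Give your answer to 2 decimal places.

Resolve each weight along its own incline: the 14 kg mass has component 14 × 10 × sin 25° = 59.167 N down its slope, and the 2 kg mass has 2 × 10 × sin 59° = 17.143 N down its slope.
The 14 kg side's 59.167 N exceeds the other side's 17.143 N, so that mass slides down and the 2 kg mass slides up. Taking that direction as positive, Newton's second law for the whole system gives 59.167 − 17.143 = (14 + 2) a, so a = 42.024 / 16 = 2.6265 m/s².
For the 2 kg mass (up-slope positive): T − 17.143 = 2 × 2.6265, so T = 22.396 N.

22.40 N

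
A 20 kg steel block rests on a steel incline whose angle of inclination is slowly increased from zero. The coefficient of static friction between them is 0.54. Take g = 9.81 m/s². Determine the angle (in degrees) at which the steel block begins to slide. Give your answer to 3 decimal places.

At the threshold of sliding, static friction is at its maximum μ_s N and exactly balances the weight component along the incline: mg sin θ = μ_s mg cos θ.
Hence tan θ = μ_s = 0.54, so θ = arctan(0.54) = 28.3690°.

28.369°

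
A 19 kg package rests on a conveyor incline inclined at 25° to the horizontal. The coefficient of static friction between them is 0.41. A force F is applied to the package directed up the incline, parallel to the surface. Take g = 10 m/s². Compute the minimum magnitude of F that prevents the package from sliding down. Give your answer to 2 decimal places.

The normal force is N = mg cos 25° = 172.198 N. With F at its minimum the package is on the verge of sliding down, so static friction is at its maximum μ_s N = 0.41 × 172.198 = 70.601 N and acts up the slope.
Equilibrium along the incline: F + μ_s N = mg sin 25°, so F = 80.297 − 70.601 = 9.696 N.

9.70 N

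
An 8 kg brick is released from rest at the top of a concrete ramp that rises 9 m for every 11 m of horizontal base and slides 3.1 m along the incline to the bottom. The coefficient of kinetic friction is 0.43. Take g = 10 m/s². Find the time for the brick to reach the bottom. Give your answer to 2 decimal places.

The weight component along the incline is mg sin 39.29° = 50.659 N and the normal force is N = mg cos 39.29° = 61.917 N.
Friction up the slope is f = μN = 0.43 × 61.917 = 26.624 N, so the net downslope force is 50.659 − 26.624 = 24.035 N and a = 24.035 / 8 = 3.0044 m/s².
Starting from rest, L = ½at², so t = √(2L/a) = √(2 × 3.1 / 3.0044) = 1.4365 s.

1.44 s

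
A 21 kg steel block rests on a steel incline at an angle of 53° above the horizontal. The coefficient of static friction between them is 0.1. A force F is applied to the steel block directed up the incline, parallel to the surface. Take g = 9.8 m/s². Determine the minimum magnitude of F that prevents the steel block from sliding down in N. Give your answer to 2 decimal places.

151.97 N

The normal force is N = mg cos 53° = 123.854 N. With F at its minimum the steel block is on the verge of sliding down, so static friction is at its maximum μ_s N = 0.1 × 123.854 = 12.385 N and acts up the slope.
Equilibrium along the incline: F + μ_s N = mg sin 53°, so F = 164.359 − 12.385 = 151.974 N.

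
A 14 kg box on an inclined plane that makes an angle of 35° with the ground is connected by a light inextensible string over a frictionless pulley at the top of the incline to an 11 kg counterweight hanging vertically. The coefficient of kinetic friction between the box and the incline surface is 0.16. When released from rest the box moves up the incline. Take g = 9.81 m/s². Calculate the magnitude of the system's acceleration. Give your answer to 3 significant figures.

For the box on the incline: the weight component along the slope is m₁g sin 35° = 14 × 9.81 × 0.5736 = 78.778 N and the normal force is N = m₁g cos 35° = 112.502 N.
Kinetic friction opposes the box's motion up the incline: f = μN = 0.16 × 112.502 = 18.000 N acting down the slope.
Newton's second law for the box (up-slope positive): T − 78.778 − 18.000 = 14 a. For the hanging counterweight (downward positive): 11 × 9.81 − T = 11 a.
Adding the two equations eliminates T: 11.132 = 25 a, so a = 0.4453 m/s².

0.445 m/s²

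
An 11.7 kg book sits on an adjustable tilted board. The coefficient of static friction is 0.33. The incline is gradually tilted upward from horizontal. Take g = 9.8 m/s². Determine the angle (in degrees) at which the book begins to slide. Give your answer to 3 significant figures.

18.3°

At the threshold of sliding, static friction is at its maximum μ_s N and exactly balances the weight component along the incline: mg sin θ = μ_s mg cos θ.
Hence tan θ = μ_s = 0.33, so θ = arctan(0.33) = 18.2629°.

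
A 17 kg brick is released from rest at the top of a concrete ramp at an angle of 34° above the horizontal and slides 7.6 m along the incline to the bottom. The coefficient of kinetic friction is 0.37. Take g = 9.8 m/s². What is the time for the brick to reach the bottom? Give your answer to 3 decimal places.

The weight component along the incline is mg sin 34° = 93.162 N and the normal force is N = mg cos 34° = 138.118 N.
Friction up the slope is f = μN = 0.37 × 138.118 = 51.104 N, so the net downslope force is 93.162 − 51.104 = 42.058 N and a = 42.058 / 17 = 2.4740 m/s².
Starting from rest, L = ½at², so t = √(2L/a) = √(2 × 7.6 / 2.4740) = 2.4787 s.

2.479 s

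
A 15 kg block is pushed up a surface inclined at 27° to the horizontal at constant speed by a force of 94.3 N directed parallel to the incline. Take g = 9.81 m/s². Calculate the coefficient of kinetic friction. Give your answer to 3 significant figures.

0.210

At constant speed ΣF = 0 along the incline. The applied 94.3 N acts up the slope; the weight component mg sin 27° = 66.805 N and kinetic friction μN both act down the slope.
So 94.3 = 66.805 + μ × 131.112, giving μ = (94.3 − 66.805) / 131.112 = 0.2097.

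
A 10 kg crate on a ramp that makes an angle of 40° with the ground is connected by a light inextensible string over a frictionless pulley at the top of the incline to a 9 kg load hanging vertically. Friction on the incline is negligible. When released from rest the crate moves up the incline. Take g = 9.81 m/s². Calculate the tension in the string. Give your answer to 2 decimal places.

76.34 N

For the crate on the incline: the weight component along the slope is m₁g sin 40° = 10 × 9.81 × 0.6428 = 63.059 N and the normal force is N = m₁g cos 40° = 75.149 N.
Newton's second law for the crate (up-slope positive): T − 63.059 = 10 a. For the hanging load (downward positive): 9 × 9.81 − T = 9 a.
Adding the two equations eliminates T: 25.231 = 19 a, so a = 1.3279 m/s².
Then from the hanging load's equation, T = 9 × (9.81 − 1.3279) = 76.339 N.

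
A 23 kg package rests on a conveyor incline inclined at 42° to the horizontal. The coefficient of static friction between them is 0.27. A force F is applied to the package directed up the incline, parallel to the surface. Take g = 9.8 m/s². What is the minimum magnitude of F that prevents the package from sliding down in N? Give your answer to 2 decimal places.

The normal force is N = mg cos 42° = 167.505 N. With F at its minimum the package is on the verge of sliding down, so static friction is at its maximum μ_s N = 0.27 × 167.505 = 45.226 N and acts up the slope.
Equilibrium along the incline: F + μ_s N = mg sin 42°, so F = 150.822 − 45.226 = 105.596 N.

105.60 N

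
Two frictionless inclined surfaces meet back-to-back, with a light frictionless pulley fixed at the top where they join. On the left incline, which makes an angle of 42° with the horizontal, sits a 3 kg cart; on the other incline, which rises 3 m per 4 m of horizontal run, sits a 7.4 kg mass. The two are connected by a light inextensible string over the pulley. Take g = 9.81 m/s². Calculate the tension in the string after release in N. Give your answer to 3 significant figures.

Resolve each weight along its own incline: the 3 kg mass has component 3 × 9.81 × sin 42° = 19.693 N down its slope, and the 7.4 kg mass has 7.4 × 9.81 × sin 36.87° = 43.556 N down its slope.
The 7.4 kg side's 43.556 N exceeds the other side's 19.693 N, so that mass slides down and the 3 kg mass slides up. Taking that direction as positive, Newton's second law for the whole system gives 43.556 − 19.693 = (3 + 7.4) a, so a = 23.863 / 10.4 = 2.2945 m/s².
For the 3 kg mass (up-slope positive): T − 19.693 = 3 × 2.2945, so T = 26.577 N.

26.6 N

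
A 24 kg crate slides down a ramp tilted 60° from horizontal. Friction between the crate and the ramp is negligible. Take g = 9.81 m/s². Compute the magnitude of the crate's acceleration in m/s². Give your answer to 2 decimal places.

8.50 m/s²

Resolving the weight along the incline: the component pulling the crate down the slope is mg sin 60° = 24 × 9.81 × 0.8660 = 203.891 N, and the normal force is N = mg cos 60° = 24 × 9.81 × 0.5000 = 117.720 N.
With no friction the net force along the incline is 203.891 N, so a = g sin 60° = 203.891 / 24 = 8.4955 m/s².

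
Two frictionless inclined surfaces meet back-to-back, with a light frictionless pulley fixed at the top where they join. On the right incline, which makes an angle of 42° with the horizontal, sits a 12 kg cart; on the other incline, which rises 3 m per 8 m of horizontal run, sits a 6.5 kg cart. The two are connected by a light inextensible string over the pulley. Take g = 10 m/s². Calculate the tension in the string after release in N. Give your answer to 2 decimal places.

Resolve each weight along its own incline: the 12 kg mass has component 12 × 10 × sin 42° = 80.296 N down its slope, and the 6.5 kg mass has 6.5 × 10 × sin 20.56° = 22.823 N down its slope.
The 12 kg side's 80.296 N exceeds the other side's 22.823 N, so that mass slides down and the 6.5 kg mass slides up. Taking that direction as positive, Newton's second law for the whole system gives 80.296 − 22.823 = (12 + 6.5) a, so a = 57.473 / 18.5 = 3.1066 m/s².
For the 6.5 kg mass (up-slope positive): T − 22.823 = 6.5 × 3.1066, so T = 43.016 N.

43.02 N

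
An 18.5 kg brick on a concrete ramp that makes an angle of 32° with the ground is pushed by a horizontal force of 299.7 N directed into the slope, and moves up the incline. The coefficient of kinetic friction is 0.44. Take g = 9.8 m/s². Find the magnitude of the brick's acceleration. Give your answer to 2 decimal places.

The horizontal push has components F cos 32° = 299.7 × 0.8480 = 254.146 N up the incline and F sin 32° = 299.7 × 0.5299 = 158.811 N pressing into the surface.
The normal force is therefore N = mg cos 32° + F sin 32° = 153.742 + 158.811 = 312.553 N, and kinetic friction down the slope is μN = 0.44 × 312.553 = 137.523 N.
Along the incline: F cos 32° − mg sin 32° − μN = ma, so 254.146 − 96.071 − 137.523 = 18.5 a, giving a = 1.1109 m/s².

1.11 m/s²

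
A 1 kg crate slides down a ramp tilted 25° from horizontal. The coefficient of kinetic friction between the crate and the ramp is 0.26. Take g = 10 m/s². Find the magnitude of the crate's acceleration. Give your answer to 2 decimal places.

1.87 m/s²

Resolving the weight along the incline: the component pulling the crate down the slope is mg sin 25° = 1 × 10 × 0.4226 = 4.226 N, and the normal force is N = mg cos 25° = 1 × 10 × 0.9063 = 9.063 N.
Kinetic friction acts up the slope with magnitude f = μN = 0.26 × 9.063 = 2.356 N.
Net force along the incline is 4.226 − 2.356 = 1.870 N, so a = 1.870 / 1 = 1.8700 m/s².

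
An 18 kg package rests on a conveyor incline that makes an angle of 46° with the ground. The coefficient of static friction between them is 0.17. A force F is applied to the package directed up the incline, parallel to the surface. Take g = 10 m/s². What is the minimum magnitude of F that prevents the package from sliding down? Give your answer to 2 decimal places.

108.22 N

The normal force is N = mg cos 46° = 125.039 N. With F at its minimum the package is on the verge of sliding down, so static friction is at its maximum μ_s N = 0.17 × 125.039 = 21.257 N and acts up the slope.
Equilibrium along the incline: F + μ_s N = mg sin 46°, so F = 129.481 − 21.257 = 108.224 N.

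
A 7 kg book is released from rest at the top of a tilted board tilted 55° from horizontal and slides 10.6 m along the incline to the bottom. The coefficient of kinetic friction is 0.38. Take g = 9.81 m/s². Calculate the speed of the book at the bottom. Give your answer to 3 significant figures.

The weight component along the incline is mg sin 55° = 56.251 N and the normal force is N = mg cos 55° = 39.387 N.
Friction up the slope is f = μN = 0.38 × 39.387 = 14.967 N, so the net downslope force is 56.251 − 14.967 = 41.284 N and a = 41.284 / 7 = 5.8977 m/s².
Starting from rest over a distance of 10.6 m, v² = 2aL = 2 × 5.8977 × 10.6 = 125.0312, so v = 11.1817 m/s.

11.2 m/s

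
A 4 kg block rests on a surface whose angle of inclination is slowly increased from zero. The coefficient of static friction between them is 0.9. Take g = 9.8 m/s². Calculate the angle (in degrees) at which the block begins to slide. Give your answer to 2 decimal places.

41.99°

At the threshold of sliding, static friction is at its maximum μ_s N and exactly balances the weight component along the incline: mg sin θ = μ_s mg cos θ.
Hence tan θ = μ_s = 0.9, so θ = arctan(0.9) = 41.9872°.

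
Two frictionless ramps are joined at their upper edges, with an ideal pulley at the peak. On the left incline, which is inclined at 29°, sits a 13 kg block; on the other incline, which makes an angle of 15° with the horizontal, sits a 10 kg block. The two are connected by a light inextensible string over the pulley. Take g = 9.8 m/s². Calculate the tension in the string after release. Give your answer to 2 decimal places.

Resolve each weight along its own incline: the 13 kg mass has component 13 × 9.8 × sin 29° = 61.765 N down its slope, and the 10 kg mass has 10 × 9.8 × sin 15° = 25.364 N down its slope.
The 13 kg side's 61.765 N exceeds the other side's 25.364 N, so that mass slides down and the 10 kg mass slides up. Taking that direction as positive, Newton's second law for the whole system gives 61.765 − 25.364 = (13 + 10) a, so a = 36.401 / 23 = 1.5827 m/s².
For the 10 kg mass (up-slope positive): T − 25.364 = 10 × 1.5827, so T = 41.191 N.

41.19 N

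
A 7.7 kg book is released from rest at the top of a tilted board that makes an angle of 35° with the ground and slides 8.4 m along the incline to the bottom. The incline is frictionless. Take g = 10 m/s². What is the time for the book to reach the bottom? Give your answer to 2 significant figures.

1.7 s

The weight component along the incline is mg sin 35° = 44.165 N and the normal force is N = mg cos 35° = 63.075 N.
With no friction, a = g sin 35° = 5.7358 m/s².
Starting from rest, L = ½at², so t = √(2L/a) = √(2 × 8.4 / 5.7358) = 1.7114 s.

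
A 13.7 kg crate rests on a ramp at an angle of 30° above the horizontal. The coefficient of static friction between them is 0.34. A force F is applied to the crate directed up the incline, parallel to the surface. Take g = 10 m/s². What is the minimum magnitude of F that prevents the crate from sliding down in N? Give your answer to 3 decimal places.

The normal force is N = mg cos 30° = 118.645 N. With F at its minimum the crate is on the verge of sliding down, so static friction is at its maximum μ_s N = 0.34 × 118.645 = 40.339 N and acts up the slope.
Equilibrium along the incline: F + μ_s N = mg sin 30°, so F = 68.500 − 40.339 = 28.161 N.

28.161 N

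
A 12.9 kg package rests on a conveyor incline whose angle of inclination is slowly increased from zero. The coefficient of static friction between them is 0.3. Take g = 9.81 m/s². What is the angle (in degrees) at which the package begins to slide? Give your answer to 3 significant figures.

16.7°

At the threshold of sliding, static friction is at its maximum μ_s N and exactly balances the weight component along the incline: mg sin θ = μ_s mg cos θ.
Hence tan θ = μ_s = 0.3, so θ = arctan(0.3) = 16.6992°.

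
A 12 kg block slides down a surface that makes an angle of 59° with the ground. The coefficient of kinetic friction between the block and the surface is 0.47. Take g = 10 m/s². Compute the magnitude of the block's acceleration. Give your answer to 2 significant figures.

6.2 m/s²

Resolving the weight along the incline: the component pulling the block down the slope is mg sin 59° = 12 × 10 × 0.8572 = 102.864 N, and the normal force is N = mg cos 59° = 12 × 10 × 0.5150 = 61.800 N.
Kinetic friction acts up the slope with magnitude f = μN = 0.47 × 61.800 = 29.046 N.
Net force along the incline is 102.864 − 29.046 = 73.818 N, so a = 73.818 / 12 = 6.1515 m/s².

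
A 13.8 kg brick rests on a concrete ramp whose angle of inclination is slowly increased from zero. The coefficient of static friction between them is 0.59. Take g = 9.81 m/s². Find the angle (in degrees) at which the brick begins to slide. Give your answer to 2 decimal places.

At the threshold of sliding, static friction is at its maximum μ_s N and exactly balances the weight component along the incline: mg sin θ = μ_s mg cos θ.
Hence tan θ = μ_s = 0.59, so θ = arctan(0.59) = 30.5406°.

30.54°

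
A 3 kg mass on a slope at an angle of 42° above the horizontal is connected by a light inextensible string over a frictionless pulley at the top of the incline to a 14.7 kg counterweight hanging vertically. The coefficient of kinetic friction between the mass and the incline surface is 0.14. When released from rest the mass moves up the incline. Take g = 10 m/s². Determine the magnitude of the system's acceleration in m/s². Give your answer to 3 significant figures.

For the mass on the incline: the weight component along the slope is m₁g sin 42° = 3 × 10 × 0.6691 = 20.073 N and the normal force is N = m₁g cos 42° = 22.294 N.
Kinetic friction opposes the mass's motion up the incline: f = μN = 0.14 × 22.294 = 3.121 N acting down the slope.
Newton's second law for the mass (up-slope positive): T − 20.073 − 3.121 = 3 a. For the hanging counterweight (downward positive): 14.7 × 10 − T = 14.7 a.
Adding the two equations eliminates T: 123.806 = 17.7 a, so a = 6.9947 m/s².

6.99 m/s²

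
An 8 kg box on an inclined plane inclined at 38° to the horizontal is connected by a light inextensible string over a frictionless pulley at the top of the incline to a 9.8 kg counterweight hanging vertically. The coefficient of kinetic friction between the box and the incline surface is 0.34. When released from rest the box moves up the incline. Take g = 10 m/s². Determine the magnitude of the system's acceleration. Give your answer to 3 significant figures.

1.53 m/s²

For the box on the incline: the weight component along the slope is m₁g sin 38° = 8 × 10 × 0.6157 = 49.256 N and the normal force is N = m₁g cos 38° = 63.041 N.
Kinetic friction opposes the box's motion up the incline: f = μN = 0.34 × 63.041 = 21.434 N acting down the slope.
Newton's second law for the box (up-slope positive): T − 49.256 − 21.434 = 8 a. For the hanging counterweight (downward positive): 9.8 × 10 − T = 9.8 a.
Adding the two equations eliminates T: 27.310 = 17.8 a, so a = 1.5343 m/s².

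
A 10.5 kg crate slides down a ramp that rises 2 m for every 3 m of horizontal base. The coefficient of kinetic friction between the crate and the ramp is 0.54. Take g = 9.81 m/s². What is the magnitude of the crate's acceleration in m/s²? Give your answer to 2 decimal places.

Resolving the weight along the incline: the component pulling the crate down the slope is mg sin 33.69° = 10.5 × 9.81 × 0.5547 = 57.137 N, and the normal force is N = mg cos 33.69° = 10.5 × 9.81 × 0.8321 = 85.710 N.
Kinetic friction acts up the slope with magnitude f = μN = 0.54 × 85.710 = 46.283 N.
Net force along the incline is 57.137 − 46.283 = 10.854 N, so a = 10.854 / 10.5 = 1.0337 m/s².

1.03 m/s²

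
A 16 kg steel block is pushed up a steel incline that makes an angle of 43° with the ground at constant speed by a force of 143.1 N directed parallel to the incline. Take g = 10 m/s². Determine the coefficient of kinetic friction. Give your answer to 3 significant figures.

0.290

At constant speed ΣF = 0 along the incline. The applied 143.1 N acts up the slope; the weight component mg sin 43° = 109.120 N and kinetic friction μN both act down the slope.
So 143.1 = 109.120 + μ × 117.017, giving μ = (143.1 − 109.120) / 117.017 = 0.2904.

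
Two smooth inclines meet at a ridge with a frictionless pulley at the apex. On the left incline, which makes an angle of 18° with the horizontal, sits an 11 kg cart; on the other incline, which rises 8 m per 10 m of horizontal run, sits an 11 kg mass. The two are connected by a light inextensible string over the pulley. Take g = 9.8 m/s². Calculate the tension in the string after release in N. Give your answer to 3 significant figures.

Resolve each weight along its own incline: the 11 kg mass has component 11 × 9.8 × sin 18° = 33.312 N down its slope, and the 11 kg mass has 11 × 9.8 × sin 38.66° = 67.342 N down its slope.
The 11 kg side's 67.342 N exceeds the other side's 33.312 N, so that mass slides down and the 11 kg mass slides up. Taking that direction as positive, Newton's second law for the whole system gives 67.342 − 33.312 = (11 + 11) a, so a = 34.030 / 22 = 1.5468 m/s².
For the 11 kg mass (up-slope positive): T − 33.312 = 11 × 1.5468, so T = 50.327 N.

50.3 N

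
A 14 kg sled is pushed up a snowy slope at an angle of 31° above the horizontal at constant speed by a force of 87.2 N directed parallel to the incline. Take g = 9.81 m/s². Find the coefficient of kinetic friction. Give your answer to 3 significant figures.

At constant speed ΣF = 0 along the incline. The applied 87.2 N acts up the slope; the weight component mg sin 31° = 70.735 N and kinetic friction μN both act down the slope.
So 87.2 = 70.735 + μ × 117.723, giving μ = (87.2 − 70.735) / 117.723 = 0.1399.

0.140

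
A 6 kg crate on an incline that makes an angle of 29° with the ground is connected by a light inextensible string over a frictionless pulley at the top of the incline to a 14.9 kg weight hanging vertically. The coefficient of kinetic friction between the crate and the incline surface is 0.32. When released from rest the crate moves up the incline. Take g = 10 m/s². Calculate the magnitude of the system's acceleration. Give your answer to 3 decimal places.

4.934 m/s²

For the crate on the incline: the weight component along the slope is m₁g sin 29° = 6 × 10 × 0.4848 = 29.088 N and the normal force is N = m₁g cos 29° = 52.477 N.
Kinetic friction opposes the crate's motion up the incline: f = μN = 0.32 × 52.477 = 16.793 N acting down the slope.
Newton's second law for the crate (up-slope positive): T − 29.088 − 16.793 = 6 a. For the hanging weight (downward positive): 14.9 × 10 − T = 14.9 a.
Adding the two equations eliminates T: 103.119 = 20.9 a, so a = 4.9339 m/s².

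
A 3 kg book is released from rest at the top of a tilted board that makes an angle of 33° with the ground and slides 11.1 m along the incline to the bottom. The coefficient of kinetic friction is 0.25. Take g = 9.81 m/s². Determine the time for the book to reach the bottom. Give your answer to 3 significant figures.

2.60 s

The weight component along the incline is mg sin 33° = 16.029 N and the normal force is N = mg cos 33° = 24.682 N.
Friction up the slope is f = μN = 0.25 × 24.682 = 6.170 N, so the net downslope force is 16.029 − 6.170 = 9.859 N and a = 9.859 / 3 = 3.2863 m/s².
Starting from rest, L = ½at², so t = √(2L/a) = √(2 × 11.1 / 3.2863) = 2.5991 s.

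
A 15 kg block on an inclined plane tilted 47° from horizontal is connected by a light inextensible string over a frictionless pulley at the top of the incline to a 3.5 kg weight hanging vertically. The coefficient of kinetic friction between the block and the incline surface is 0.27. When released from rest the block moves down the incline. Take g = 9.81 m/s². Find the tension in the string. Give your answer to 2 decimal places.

43.07 N

For the block on the incline: the weight component along the slope is m₁g sin 47° = 15 × 9.81 × 0.7314 = 107.626 N and the normal force is N = m₁g cos 47° = 100.356 N.
Kinetic friction opposes the block's motion down the incline: f = μN = 0.27 × 100.356 = 27.096 N acting up the slope.
Newton's second law for the block (down-slope positive): 107.626 − 27.096 − T = 15 a. For the hanging weight (upward positive): T − 3.5 × 9.81 = 3.5 a.
Adding the two equations eliminates T: 46.195 = 18.5 a, so a = 2.4970 m/s².
Then from the hanging weight's equation, T = 3.5 × (9.81 + 2.4970) = 43.075 N.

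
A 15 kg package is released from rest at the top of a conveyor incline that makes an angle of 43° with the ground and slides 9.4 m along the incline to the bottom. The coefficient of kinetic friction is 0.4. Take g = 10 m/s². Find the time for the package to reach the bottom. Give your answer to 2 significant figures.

2.2 s

The weight component along the incline is mg sin 43° = 102.300 N and the normal force is N = mg cos 43° = 109.703 N.
Friction up the slope is f = μN = 0.4 × 109.703 = 43.881 N, so the net downslope force is 102.300 − 43.881 = 58.419 N and a = 58.419 / 15 = 3.8946 m/s².
Starting from rest, L = ½at², so t = √(2L/a) = √(2 × 9.4 / 3.8946) = 2.1971 s.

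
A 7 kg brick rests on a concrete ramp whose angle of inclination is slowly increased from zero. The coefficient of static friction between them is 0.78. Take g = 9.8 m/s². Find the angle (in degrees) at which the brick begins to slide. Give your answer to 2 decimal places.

37.95°

At the threshold of sliding, static friction is at its maximum μ_s N and exactly balances the weight component along the incline: mg sin θ = μ_s mg cos θ.
Hence tan θ = μ_s = 0.78, so θ = arctan(0.78) = 37.9542°.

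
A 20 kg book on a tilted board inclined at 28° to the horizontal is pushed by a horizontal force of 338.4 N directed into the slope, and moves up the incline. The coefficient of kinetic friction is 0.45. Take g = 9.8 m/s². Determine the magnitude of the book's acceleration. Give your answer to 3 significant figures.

2.87 m/s²

The horizontal push has components F cos 28° = 338.4 × 0.8829 = 298.773 N up the incline and F sin 28° = 338.4 × 0.4695 = 158.879 N pressing into the surface.
The normal force is therefore N = mg cos 28° + F sin 28° = 173.048 + 158.879 = 331.927 N, and kinetic friction down the slope is μN = 0.45 × 331.927 = 149.367 N.
Along the incline: F cos 28° − mg sin 28° − μN = ma, so 298.773 − 92.022 − 149.367 = 20 a, giving a = 2.8692 m/s².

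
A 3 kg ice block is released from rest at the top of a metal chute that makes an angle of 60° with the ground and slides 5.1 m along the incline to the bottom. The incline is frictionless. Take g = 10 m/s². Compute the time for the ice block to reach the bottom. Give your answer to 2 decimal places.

1.09 s

The weight component along the incline is mg sin 60° = 25.981 N and the normal force is N = mg cos 60° = 15.000 N.
With no friction, a = g sin 60° = 8.6603 m/s².
Starting from rest, L = ½at², so t = √(2L/a) = √(2 × 5.1 / 8.6603) = 1.0853 s.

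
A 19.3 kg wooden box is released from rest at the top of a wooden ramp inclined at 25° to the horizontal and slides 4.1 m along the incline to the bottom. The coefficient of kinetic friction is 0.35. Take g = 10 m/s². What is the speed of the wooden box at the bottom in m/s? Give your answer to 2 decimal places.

The weight component along the incline is mg sin 25° = 81.565 N and the normal force is N = mg cos 25° = 174.917 N.
Friction up the slope is f = μN = 0.35 × 174.917 = 61.221 N, so the net downslope force is 81.565 − 61.221 = 20.344 N and a = 20.344 / 19.3 = 1.0541 m/s².
Starting from rest over a distance of 4.1 m, v² = 2aL = 2 × 1.0541 × 4.1 = 8.6436, so v = 2.9400 m/s.

2.94 m/s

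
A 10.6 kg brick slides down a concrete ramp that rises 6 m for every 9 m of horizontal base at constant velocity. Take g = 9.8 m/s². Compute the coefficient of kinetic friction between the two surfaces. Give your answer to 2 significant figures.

At constant velocity the net force along the incline is zero: mg sin 33.69° = μ mg cos 33.69°.
So μ = tan 33.69° = 0.5547 / 0.8321 = 0.6666.

0.67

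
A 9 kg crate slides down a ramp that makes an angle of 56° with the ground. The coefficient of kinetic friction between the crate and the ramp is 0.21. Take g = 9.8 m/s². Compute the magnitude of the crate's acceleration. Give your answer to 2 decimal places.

Resolving the weight along the incline: the component pulling the crate down the slope is mg sin 56° = 9 × 9.8 × 0.8290 = 73.118 N, and the normal force is N = mg cos 56° = 9 × 9.8 × 0.5592 = 49.321 N.
Kinetic friction acts up the slope with magnitude f = μN = 0.21 × 49.321 = 10.357 N.
Net force along the incline is 73.118 − 10.357 = 62.761 N, so a = 62.761 / 9 = 6.9734 m/s².

6.97 m/s²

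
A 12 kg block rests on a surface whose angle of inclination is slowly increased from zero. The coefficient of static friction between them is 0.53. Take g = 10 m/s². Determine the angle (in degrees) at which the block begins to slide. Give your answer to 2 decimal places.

At the threshold of sliding, static friction is at its maximum μ_s N and exactly balances the weight component along the incline: mg sin θ = μ_s mg cos θ.
Hence tan θ = μ_s = 0.53, so θ = arctan(0.53) = 27.9236°.

27.92°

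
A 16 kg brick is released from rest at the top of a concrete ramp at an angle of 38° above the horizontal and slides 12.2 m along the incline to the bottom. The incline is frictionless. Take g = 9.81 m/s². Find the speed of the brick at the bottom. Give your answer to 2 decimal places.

12.14 m/s

The weight component along the incline is mg sin 38° = 96.634 N and the normal force is N = mg cos 38° = 123.686 N.
With no friction, a = g sin 38° = 6.0396 m/s².
Starting from rest over a distance of 12.2 m, v² = 2aL = 2 × 6.0396 × 12.2 = 147.3662, so v = 12.1394 m/s.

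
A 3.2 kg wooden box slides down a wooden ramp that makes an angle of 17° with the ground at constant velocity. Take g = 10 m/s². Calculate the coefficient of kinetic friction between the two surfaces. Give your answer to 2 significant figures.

0.31

At constant velocity the net force along the incline is zero: mg sin 17° = μ mg cos 17°.
So μ = tan 17° = 0.2924 / 0.9563 = 0.3058.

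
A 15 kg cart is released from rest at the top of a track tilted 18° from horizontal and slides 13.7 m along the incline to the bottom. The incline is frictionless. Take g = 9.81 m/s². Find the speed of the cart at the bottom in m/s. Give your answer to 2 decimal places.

9.11 m/s

The weight component along the incline is mg sin 18° = 45.472 N and the normal force is N = mg cos 18° = 139.948 N.
With no friction, a = g sin 18° = 3.0315 m/s².
Starting from rest over a distance of 13.7 m, v² = 2aL = 2 × 3.0315 × 13.7 = 83.0631, so v = 9.1139 m/s.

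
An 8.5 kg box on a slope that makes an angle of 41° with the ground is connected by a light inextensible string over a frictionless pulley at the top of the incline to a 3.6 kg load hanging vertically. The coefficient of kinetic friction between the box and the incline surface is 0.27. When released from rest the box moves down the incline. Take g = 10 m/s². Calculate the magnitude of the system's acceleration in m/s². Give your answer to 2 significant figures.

For the box on the incline: the weight component along the slope is m₁g sin 41° = 8.5 × 10 × 0.6561 = 55.769 N and the normal force is N = m₁g cos 41° = 64.150 N.
Kinetic friction opposes the box's motion down the incline: f = μN = 0.27 × 64.150 = 17.321 N acting up the slope.
Newton's second law for the box (down-slope positive): 55.769 − 17.321 − T = 8.5 a. For the hanging load (upward positive): T − 3.6 × 10 = 3.6 a.
Adding the two equations eliminates T: 2.448 = 12.1 a, so a = 0.2023 m/s².

0.20 m/s²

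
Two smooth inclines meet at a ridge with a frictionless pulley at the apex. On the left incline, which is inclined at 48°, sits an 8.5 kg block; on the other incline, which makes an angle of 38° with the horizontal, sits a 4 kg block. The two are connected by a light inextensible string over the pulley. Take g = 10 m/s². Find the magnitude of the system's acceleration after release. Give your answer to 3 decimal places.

Resolve each weight along its own incline: the 8.5 kg mass has component 8.5 × 10 × sin 48° = 63.167 N down its slope, and the 4 kg mass has 4 × 10 × sin 38° = 24.626 N down its slope.
The 8.5 kg side's 63.167 N exceeds the other side's 24.626 N, so that mass slides down and the 4 kg mass slides up. Taking that direction as positive, Newton's second law for the whole system gives 63.167 − 24.626 = (8.5 + 4) a, so a = 38.541 / 12.5 = 3.0833 m/s².

3.083 m/s²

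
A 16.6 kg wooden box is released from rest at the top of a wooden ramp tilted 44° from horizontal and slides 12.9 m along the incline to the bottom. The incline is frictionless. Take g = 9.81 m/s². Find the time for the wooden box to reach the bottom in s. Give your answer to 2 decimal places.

1.95 s

The weight component along the incline is mg sin 44° = 113.122 N and the normal force is N = mg cos 44° = 117.142 N.
With no friction, a = g sin 44° = 6.8146 m/s².
Starting from rest, L = ½at², so t = √(2L/a) = √(2 × 12.9 / 6.8146) = 1.9458 s.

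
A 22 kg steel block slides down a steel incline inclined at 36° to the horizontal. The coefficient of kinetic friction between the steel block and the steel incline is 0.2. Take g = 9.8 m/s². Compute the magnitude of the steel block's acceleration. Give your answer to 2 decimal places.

Resolving the weight along the incline: the component pulling the steel block down the slope is mg sin 36° = 22 × 9.8 × 0.5878 = 126.730 N, and the normal force is N = mg cos 36° = 22 × 9.8 × 0.8090 = 174.420 N.
Kinetic friction acts up the slope with magnitude f = μN = 0.2 × 174.420 = 34.884 N.
Net force along the incline is 126.730 − 34.884 = 91.846 N, so a = 91.846 / 22 = 4.1748 m/s².

4.17 m/s²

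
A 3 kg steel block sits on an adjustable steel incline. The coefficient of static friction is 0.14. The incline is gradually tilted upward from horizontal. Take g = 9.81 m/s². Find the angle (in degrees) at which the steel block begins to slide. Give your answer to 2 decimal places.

7.97°

At the threshold of sliding, static friction is at its maximum μ_s N and exactly balances the weight component along the incline: mg sin θ = μ_s mg cos θ.
Hence tan θ = μ_s = 0.14, so θ = arctan(0.14) = 7.9696°.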